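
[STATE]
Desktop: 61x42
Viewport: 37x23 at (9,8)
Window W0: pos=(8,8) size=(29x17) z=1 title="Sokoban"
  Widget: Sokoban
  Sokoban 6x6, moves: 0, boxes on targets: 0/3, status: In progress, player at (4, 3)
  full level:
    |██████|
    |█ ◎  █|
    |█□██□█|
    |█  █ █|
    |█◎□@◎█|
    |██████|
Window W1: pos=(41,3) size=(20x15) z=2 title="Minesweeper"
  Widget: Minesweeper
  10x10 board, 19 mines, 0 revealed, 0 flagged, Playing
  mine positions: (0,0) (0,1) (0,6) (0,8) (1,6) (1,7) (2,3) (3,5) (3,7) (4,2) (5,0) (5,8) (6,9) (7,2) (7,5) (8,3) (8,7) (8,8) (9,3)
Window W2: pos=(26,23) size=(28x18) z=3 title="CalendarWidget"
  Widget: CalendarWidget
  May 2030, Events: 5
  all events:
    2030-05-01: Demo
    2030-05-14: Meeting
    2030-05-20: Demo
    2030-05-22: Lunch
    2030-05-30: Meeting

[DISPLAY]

━━━━━━━━━━━━━━━━━━━━━━━━━━━┓    ┃■■■■
 Sokoban                   ┃    ┃■■■■
───────────────────────────┨    ┃■■■■
██████                     ┃    ┃■■■■
█ ◎  █                     ┃    ┃■■■■
█□██□█                     ┃    ┃■■■■
█  █ █                     ┃    ┃■■■■
█◎□@◎█                     ┃    ┃■■■■
██████                     ┃    ┃    
Moves: 0  0/3              ┃    ┗━━━━
                           ┃         
                           ┃         
                           ┃         
                           ┃         
                           ┃         
                 ┏━━━━━━━━━━━━━━━━━━━
━━━━━━━━━━━━━━━━━┃ CalendarWidget    
                 ┠───────────────────
                 ┃         May 2030  
                 ┃Mo Tu We Th Fr Sa S
                 ┃       1*  2  3  4 
                 ┃ 6  7  8  9 10 11 1
                 ┃13 14* 15 16 17 18 


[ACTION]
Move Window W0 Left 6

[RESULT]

━━━━━━━━━━━━━━━━━━━━━┓          ┃■■■■
an                   ┃          ┃■■■■
─────────────────────┨          ┃■■■■
                     ┃          ┃■■■■
                     ┃          ┃■■■■
                     ┃          ┃■■■■
                     ┃          ┃■■■■
                     ┃          ┃■■■■
                     ┃          ┃    
 0  0/3              ┃          ┗━━━━
                     ┃               
                     ┃               
                     ┃               
                     ┃               
                     ┃               
                 ┏━━━━━━━━━━━━━━━━━━━
━━━━━━━━━━━━━━━━━┃ CalendarWidget    
                 ┠───────────────────
                 ┃         May 2030  
                 ┃Mo Tu We Th Fr Sa S
                 ┃       1*  2  3  4 
                 ┃ 6  7  8  9 10 11 1
                 ┃13 14* 15 16 17 18 


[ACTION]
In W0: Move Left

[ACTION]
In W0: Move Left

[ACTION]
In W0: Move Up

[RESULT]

━━━━━━━━━━━━━━━━━━━━━┓          ┃■■■■
an                   ┃          ┃■■■■
─────────────────────┨          ┃■■■■
                     ┃          ┃■■■■
                     ┃          ┃■■■■
                     ┃          ┃■■■■
                     ┃          ┃■■■■
                     ┃          ┃■■■■
                     ┃          ┃    
 2  1/3              ┃          ┗━━━━
                     ┃               
                     ┃               
                     ┃               
                     ┃               
                     ┃               
                 ┏━━━━━━━━━━━━━━━━━━━
━━━━━━━━━━━━━━━━━┃ CalendarWidget    
                 ┠───────────────────
                 ┃         May 2030  
                 ┃Mo Tu We Th Fr Sa S
                 ┃       1*  2  3  4 
                 ┃ 6  7  8  9 10 11 1
                 ┃13 14* 15 16 17 18 


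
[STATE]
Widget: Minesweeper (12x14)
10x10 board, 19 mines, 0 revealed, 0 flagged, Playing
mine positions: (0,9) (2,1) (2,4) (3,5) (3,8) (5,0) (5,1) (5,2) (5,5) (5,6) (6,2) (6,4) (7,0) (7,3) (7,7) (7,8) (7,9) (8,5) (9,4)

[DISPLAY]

■■■■■■■■■■  
■■■■■■■■■■  
■■■■■■■■■■  
■■■■■■■■■■  
■■■■■■■■■■  
■■■■■■■■■■  
■■■■■■■■■■  
■■■■■■■■■■  
■■■■■■■■■■  
■■■■■■■■■■  
            
            
            
            


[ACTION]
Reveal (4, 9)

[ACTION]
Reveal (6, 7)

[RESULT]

■■■■■■■■■■  
■■■■■■■■■■  
■■■■■■■■■■  
■■■■■■■■■■  
■■■■■■■■■1  
■■■■■■■■■■  
■■■■■■■3■■  
■■■■■■■■■■  
■■■■■■■■■■  
■■■■■■■■■■  
            
            
            
            


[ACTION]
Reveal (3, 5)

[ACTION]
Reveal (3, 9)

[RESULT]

■■■■■■■■■✹  
■■■■■■■■■■  
■✹■■✹■■■■■  
■■■■■✹■■✹■  
■■■■■■■■■1  
✹✹✹■■✹✹■■■  
■■✹■✹■■3■■  
✹■■✹■■■✹✹✹  
■■■■■✹■■■■  
■■■■✹■■■■■  
            
            
            
            


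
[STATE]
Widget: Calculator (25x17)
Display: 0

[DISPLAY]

                        0
┌───┬───┬───┬───┐        
│ 7 │ 8 │ 9 │ ÷ │        
├───┼───┼───┼───┤        
│ 4 │ 5 │ 6 │ × │        
├───┼───┼───┼───┤        
│ 1 │ 2 │ 3 │ - │        
├───┼───┼───┼───┤        
│ 0 │ . │ = │ + │        
├───┼───┼───┼───┤        
│ C │ MC│ MR│ M+│        
└───┴───┴───┴───┘        
                         
                         
                         
                         
                         


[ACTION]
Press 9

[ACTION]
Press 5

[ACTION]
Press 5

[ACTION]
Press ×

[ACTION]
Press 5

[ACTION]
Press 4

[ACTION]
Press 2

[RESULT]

                      542
┌───┬───┬───┬───┐        
│ 7 │ 8 │ 9 │ ÷ │        
├───┼───┼───┼───┤        
│ 4 │ 5 │ 6 │ × │        
├───┼───┼───┼───┤        
│ 1 │ 2 │ 3 │ - │        
├───┼───┼───┼───┤        
│ 0 │ . │ = │ + │        
├───┼───┼───┼───┤        
│ C │ MC│ MR│ M+│        
└───┴───┴───┴───┘        
                         
                         
                         
                         
                         


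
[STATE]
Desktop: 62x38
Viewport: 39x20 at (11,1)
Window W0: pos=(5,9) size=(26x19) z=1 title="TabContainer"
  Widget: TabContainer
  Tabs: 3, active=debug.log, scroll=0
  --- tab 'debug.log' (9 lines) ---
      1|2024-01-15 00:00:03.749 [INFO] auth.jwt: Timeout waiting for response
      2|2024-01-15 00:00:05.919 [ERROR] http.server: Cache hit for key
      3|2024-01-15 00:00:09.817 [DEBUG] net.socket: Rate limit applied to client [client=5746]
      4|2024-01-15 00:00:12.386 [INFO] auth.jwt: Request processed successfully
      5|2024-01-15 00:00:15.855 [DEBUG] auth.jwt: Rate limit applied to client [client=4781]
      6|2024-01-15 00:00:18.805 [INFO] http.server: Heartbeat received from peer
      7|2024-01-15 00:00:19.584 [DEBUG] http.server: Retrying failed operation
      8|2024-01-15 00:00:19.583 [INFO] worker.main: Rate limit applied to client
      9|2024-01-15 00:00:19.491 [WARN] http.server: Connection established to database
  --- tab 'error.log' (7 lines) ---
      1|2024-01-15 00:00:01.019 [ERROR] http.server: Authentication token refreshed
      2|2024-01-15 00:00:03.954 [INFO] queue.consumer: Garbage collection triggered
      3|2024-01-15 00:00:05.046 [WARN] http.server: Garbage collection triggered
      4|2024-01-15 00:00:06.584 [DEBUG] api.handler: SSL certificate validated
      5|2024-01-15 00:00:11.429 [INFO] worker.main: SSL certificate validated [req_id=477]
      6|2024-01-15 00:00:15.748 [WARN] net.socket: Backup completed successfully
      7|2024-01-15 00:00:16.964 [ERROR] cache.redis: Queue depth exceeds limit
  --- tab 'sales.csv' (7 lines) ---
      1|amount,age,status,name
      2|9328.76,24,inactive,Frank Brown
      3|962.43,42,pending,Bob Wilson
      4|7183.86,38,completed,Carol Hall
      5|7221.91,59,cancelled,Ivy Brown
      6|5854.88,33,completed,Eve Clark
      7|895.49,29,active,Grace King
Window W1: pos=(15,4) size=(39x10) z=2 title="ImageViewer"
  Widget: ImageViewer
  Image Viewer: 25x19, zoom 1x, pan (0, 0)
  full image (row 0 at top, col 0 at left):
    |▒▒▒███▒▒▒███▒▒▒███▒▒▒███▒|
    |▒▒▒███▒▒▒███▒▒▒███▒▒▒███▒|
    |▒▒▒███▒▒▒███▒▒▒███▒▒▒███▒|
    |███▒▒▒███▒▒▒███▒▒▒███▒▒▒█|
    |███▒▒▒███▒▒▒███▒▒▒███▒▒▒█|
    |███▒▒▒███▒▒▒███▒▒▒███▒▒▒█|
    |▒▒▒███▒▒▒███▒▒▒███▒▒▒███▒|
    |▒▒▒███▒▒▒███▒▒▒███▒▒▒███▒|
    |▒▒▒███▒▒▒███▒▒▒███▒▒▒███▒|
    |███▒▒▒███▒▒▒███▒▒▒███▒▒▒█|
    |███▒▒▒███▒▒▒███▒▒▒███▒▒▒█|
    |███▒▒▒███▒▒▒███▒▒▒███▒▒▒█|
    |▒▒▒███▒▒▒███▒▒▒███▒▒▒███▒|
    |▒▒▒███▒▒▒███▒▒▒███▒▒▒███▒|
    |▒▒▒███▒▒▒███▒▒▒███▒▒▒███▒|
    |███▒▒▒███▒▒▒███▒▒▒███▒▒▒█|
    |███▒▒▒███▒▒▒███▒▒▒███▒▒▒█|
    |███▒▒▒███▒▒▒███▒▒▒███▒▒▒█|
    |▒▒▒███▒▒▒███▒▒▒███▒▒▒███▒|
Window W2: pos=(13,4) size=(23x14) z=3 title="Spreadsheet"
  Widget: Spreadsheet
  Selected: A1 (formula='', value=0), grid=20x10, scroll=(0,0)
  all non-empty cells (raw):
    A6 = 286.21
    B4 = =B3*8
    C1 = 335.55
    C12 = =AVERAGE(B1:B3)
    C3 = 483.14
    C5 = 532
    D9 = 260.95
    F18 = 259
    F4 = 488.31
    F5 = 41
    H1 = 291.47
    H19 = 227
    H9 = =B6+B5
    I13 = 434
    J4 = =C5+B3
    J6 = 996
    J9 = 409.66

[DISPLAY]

                                       
                                       
                                       
  ┏━━━━━━━━━━━━━━━━━━━━━┓━━━━━━━━━━━━━━
  ┃ Spreadsheet         ┃              
  ┠─────────────────────┨──────────────
  ┃A1:                  ┃▒███▒         
  ┃       A       B     ┃▒███▒         
━━┃---------------------┃▒███▒         
on┃  1      [0]       0 ┃█▒▒▒█         
──┃  2        0       0 ┃█▒▒▒█         
g.┃  3        0       0 ┃█▒▒▒█         
──┃  4        0       0 ┃━━━━━━━━━━━━━━
01┃  5        0       0 ┃              
01┃  6   286.21       0 ┃              
01┃  7        0       0 ┃              
01┗━━━━━━━━━━━━━━━━━━━━━┛              
01-15 00:00:15.855 ┃                   
01-15 00:00:18.805 ┃                   
01-15 00:00:19.584 ┃                   


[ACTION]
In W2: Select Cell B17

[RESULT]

                                       
                                       
                                       
  ┏━━━━━━━━━━━━━━━━━━━━━┓━━━━━━━━━━━━━━
  ┃ Spreadsheet         ┃              
  ┠─────────────────────┨──────────────
  ┃B17:                 ┃▒███▒         
  ┃       A       B     ┃▒███▒         
━━┃---------------------┃▒███▒         
on┃  1        0       0 ┃█▒▒▒█         
──┃  2        0       0 ┃█▒▒▒█         
g.┃  3        0       0 ┃█▒▒▒█         
──┃  4        0       0 ┃━━━━━━━━━━━━━━
01┃  5        0       0 ┃              
01┃  6   286.21       0 ┃              
01┃  7        0       0 ┃              
01┗━━━━━━━━━━━━━━━━━━━━━┛              
01-15 00:00:15.855 ┃                   
01-15 00:00:18.805 ┃                   
01-15 00:00:19.584 ┃                   


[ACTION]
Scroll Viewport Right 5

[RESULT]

                                       
                                       
                                       
━━━━━━━━━━━━━━━━━━━┓━━━━━━━━━━━━━━━━━┓ 
preadsheet         ┃                 ┃ 
───────────────────┨─────────────────┨ 
7:                 ┃▒███▒            ┃ 
     A       B     ┃▒███▒            ┃ 
-------------------┃▒███▒            ┃ 
1        0       0 ┃█▒▒▒█            ┃ 
2        0       0 ┃█▒▒▒█            ┃ 
3        0       0 ┃█▒▒▒█            ┃ 
4        0       0 ┃━━━━━━━━━━━━━━━━━┛ 
5        0       0 ┃                   
6   286.21       0 ┃                   
7        0       0 ┃                   
━━━━━━━━━━━━━━━━━━━┛                   
 00:00:15.855 ┃                        
 00:00:18.805 ┃                        
 00:00:19.584 ┃                        


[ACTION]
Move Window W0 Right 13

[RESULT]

                                       
                                       
                                       
━━━━━━━━━━━━━━━━━━━┓━━━━━━━━━━━━━━━━━┓ 
preadsheet         ┃                 ┃ 
───────────────────┨─────────────────┨ 
7:                 ┃▒███▒            ┃ 
     A       B     ┃▒███▒            ┃ 
-------------------┃▒███▒            ┃ 
1        0       0 ┃█▒▒▒█            ┃ 
2        0       0 ┃█▒▒▒█            ┃ 
3        0       0 ┃█▒▒▒█            ┃ 
4        0       0 ┃━━━━━━━━━━━━━━━━━┛ 
5        0       0 ┃03.749 ┃           
6   286.21       0 ┃05.919 ┃           
7        0       0 ┃09.817 ┃           
━━━━━━━━━━━━━━━━━━━┛12.386 ┃           
  ┃2024-01-15 00:00:15.855 ┃           
  ┃2024-01-15 00:00:18.805 ┃           
  ┃2024-01-15 00:00:19.584 ┃           


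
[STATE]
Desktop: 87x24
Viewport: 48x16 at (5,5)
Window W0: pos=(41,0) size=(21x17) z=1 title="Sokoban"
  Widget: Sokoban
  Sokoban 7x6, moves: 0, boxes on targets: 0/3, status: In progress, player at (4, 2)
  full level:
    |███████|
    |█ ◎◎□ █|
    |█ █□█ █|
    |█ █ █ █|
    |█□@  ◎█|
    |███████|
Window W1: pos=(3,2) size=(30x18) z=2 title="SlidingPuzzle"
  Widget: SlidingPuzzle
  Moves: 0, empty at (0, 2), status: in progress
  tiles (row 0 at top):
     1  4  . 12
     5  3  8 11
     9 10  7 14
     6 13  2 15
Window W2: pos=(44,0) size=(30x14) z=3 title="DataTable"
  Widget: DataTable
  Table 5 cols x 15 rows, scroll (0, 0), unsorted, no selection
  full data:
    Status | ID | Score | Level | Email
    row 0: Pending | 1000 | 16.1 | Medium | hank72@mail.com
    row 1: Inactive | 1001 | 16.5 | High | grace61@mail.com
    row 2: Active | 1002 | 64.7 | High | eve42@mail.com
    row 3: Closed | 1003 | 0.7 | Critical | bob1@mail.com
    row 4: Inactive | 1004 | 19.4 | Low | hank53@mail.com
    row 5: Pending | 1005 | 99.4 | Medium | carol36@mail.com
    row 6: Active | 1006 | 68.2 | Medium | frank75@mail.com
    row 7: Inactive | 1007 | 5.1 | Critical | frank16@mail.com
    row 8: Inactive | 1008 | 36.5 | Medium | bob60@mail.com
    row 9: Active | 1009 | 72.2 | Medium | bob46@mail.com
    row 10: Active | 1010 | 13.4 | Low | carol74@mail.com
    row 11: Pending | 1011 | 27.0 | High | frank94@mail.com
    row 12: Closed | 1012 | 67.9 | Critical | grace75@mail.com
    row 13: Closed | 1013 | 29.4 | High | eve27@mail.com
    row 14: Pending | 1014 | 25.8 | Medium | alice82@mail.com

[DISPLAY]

────┬────┬────┬────┐       ┃        ┃█ ┃Pending 
  1 │  4 │    │ 12 │       ┃        ┃█ ┃Inactive
────┼────┼────┼────┤       ┃        ┃█□┃Active  
  5 │  3 │  8 │ 11 │       ┃        ┃██┃Closed  
────┼────┼────┼────┤       ┃        ┃Mo┃Inactive
  9 │ 10 │  7 │ 14 │       ┃        ┃  ┃Pending 
────┼────┼────┼────┤       ┃        ┃  ┃Active  
  6 │ 13 │  2 │ 15 │       ┃        ┃  ┃Inactive
────┴────┴────┴────┘       ┃        ┃  ┗━━━━━━━━
oves: 0                    ┃        ┃           
                           ┃        ┃           
                           ┃        ┗━━━━━━━━━━━
                           ┃                    
                           ┃                    
━━━━━━━━━━━━━━━━━━━━━━━━━━━┛                    
                                                


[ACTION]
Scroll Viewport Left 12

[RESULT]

   ┃┌────┬────┬────┬────┐       ┃        ┃█ ┃Pen
   ┃│  1 │  4 │    │ 12 │       ┃        ┃█ ┃Ina
   ┃├────┼────┼────┼────┤       ┃        ┃█□┃Act
   ┃│  5 │  3 │  8 │ 11 │       ┃        ┃██┃Clo
   ┃├────┼────┼────┼────┤       ┃        ┃Mo┃Ina
   ┃│  9 │ 10 │  7 │ 14 │       ┃        ┃  ┃Pen
   ┃├────┼────┼────┼────┤       ┃        ┃  ┃Act
   ┃│  6 │ 13 │  2 │ 15 │       ┃        ┃  ┃Ina
   ┃└────┴────┴────┴────┘       ┃        ┃  ┗━━━
   ┃Moves: 0                    ┃        ┃      
   ┃                            ┃        ┃      
   ┃                            ┃        ┗━━━━━━
   ┃                            ┃               
   ┃                            ┃               
   ┗━━━━━━━━━━━━━━━━━━━━━━━━━━━━┛               
                                                


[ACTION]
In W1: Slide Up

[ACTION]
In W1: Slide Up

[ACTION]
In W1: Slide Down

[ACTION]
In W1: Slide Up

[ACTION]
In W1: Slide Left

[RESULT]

   ┃┌────┬────┬────┬────┐       ┃        ┃█ ┃Pen
   ┃│  1 │  4 │  8 │ 12 │       ┃        ┃█ ┃Ina
   ┃├────┼────┼────┼────┤       ┃        ┃█□┃Act
   ┃│  5 │  3 │  7 │ 11 │       ┃        ┃██┃Clo
   ┃├────┼────┼────┼────┤       ┃        ┃Mo┃Ina
   ┃│  9 │ 10 │ 14 │    │       ┃        ┃  ┃Pen
   ┃├────┼────┼────┼────┤       ┃        ┃  ┃Act
   ┃│  6 │ 13 │  2 │ 15 │       ┃        ┃  ┃Ina
   ┃└────┴────┴────┴────┘       ┃        ┃  ┗━━━
   ┃Moves: 5                    ┃        ┃      
   ┃                            ┃        ┃      
   ┃                            ┃        ┗━━━━━━
   ┃                            ┃               
   ┃                            ┃               
   ┗━━━━━━━━━━━━━━━━━━━━━━━━━━━━┛               
                                                


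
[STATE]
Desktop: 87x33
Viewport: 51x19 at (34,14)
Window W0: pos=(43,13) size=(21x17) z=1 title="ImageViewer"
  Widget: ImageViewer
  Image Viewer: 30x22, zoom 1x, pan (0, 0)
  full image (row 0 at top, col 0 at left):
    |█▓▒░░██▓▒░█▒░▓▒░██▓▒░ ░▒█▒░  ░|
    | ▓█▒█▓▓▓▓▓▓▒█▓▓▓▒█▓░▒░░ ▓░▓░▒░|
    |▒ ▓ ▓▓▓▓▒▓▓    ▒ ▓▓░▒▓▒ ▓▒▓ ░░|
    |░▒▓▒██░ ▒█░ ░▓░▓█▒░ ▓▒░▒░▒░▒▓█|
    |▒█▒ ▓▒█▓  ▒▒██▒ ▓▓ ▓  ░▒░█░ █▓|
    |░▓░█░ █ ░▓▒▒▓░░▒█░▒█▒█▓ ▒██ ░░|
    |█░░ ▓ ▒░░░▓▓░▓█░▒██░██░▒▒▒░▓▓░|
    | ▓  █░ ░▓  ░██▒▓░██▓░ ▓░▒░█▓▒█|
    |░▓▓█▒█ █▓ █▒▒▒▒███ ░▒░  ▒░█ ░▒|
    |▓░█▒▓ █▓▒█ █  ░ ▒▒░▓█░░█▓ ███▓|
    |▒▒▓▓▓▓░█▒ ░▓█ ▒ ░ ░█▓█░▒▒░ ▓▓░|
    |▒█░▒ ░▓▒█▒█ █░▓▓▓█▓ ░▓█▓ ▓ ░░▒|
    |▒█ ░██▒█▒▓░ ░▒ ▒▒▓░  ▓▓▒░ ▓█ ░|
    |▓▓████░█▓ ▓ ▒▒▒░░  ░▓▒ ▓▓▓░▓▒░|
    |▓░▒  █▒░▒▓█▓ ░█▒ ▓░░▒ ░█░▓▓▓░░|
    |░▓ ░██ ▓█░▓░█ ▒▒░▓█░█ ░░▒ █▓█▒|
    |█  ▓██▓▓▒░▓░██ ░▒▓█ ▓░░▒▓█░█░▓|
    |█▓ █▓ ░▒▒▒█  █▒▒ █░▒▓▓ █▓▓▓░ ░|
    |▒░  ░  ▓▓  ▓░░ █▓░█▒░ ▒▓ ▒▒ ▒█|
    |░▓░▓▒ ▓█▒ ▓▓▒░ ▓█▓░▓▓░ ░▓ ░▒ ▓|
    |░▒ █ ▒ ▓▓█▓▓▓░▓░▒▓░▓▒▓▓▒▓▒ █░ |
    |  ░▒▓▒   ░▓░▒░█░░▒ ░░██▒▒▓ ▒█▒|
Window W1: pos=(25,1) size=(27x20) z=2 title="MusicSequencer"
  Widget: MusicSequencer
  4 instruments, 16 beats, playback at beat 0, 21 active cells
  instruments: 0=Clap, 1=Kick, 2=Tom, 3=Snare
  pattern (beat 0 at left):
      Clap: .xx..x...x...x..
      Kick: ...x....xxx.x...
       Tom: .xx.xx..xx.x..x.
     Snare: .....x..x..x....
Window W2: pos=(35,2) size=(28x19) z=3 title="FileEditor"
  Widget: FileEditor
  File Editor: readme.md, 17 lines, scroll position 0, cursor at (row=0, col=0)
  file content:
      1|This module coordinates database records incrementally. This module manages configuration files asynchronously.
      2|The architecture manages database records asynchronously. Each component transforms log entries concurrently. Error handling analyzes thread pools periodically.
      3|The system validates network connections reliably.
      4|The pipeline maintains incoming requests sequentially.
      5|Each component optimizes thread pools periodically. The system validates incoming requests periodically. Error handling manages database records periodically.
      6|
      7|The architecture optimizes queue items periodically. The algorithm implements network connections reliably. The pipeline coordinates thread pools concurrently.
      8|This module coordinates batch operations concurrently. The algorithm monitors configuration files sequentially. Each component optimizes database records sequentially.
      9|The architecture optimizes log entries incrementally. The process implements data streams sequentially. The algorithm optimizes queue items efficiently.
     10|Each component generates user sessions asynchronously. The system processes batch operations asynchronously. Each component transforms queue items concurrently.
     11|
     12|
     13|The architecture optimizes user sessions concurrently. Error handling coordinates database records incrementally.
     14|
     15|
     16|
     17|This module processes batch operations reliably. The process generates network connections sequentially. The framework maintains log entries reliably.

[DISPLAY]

 ┃Each component generates ░┃┃                     
 ┃                         ░┃┨                     
 ┃                         ░┃┃                     
 ┃The architecture optimize░┃┃                     
 ┃                         ░┃┃                     
 ┃                         ▼┃┃                     
━┗━━━━━━━━━━━━━━━━━━━━━━━━━━┛┃                     
         ┃░▓░█░ █ ░▓▒▒▓░░▒█░▒┃                     
         ┃█░░ ▓ ▒░░░▓▓░▓█░▒██┃                     
         ┃ ▓  █░ ░▓  ░██▒▓░██┃                     
         ┃░▓▓█▒█ █▓ █▒▒▒▒███ ┃                     
         ┃▓░█▒▓ █▓▒█ █  ░ ▒▒░┃                     
         ┃▒▒▓▓▓▓░█▒ ░▓█ ▒ ░ ░┃                     
         ┃▒█░▒ ░▓▒█▒█ █░▓▓▓█▓┃                     
         ┃▒█ ░██▒█▒▓░ ░▒ ▒▒▓░┃                     
         ┗━━━━━━━━━━━━━━━━━━━┛                     
                                                   
                                                   
                                                   


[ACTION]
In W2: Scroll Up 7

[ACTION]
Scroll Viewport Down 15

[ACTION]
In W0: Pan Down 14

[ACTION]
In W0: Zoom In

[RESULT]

 ┃Each component generates ░┃┃                     
 ┃                         ░┃┨                     
 ┃                         ░┃┃                     
 ┃The architecture optimize░┃┃                     
 ┃                         ░┃┃                     
 ┃                         ▼┃┃                     
━┗━━━━━━━━━━━━━━━━━━━━━━━━━━┛┃                     
         ┃▓▓░░██▒▒▓▓  ██▓▓▒▒█┃                     
         ┃▒▒▒▒▓▓▓▓▓▓▓▓░░██▒▒ ┃                     
         ┃▒▒▒▒▓▓▓▓▓▓▓▓░░██▒▒ ┃                     
         ┃▒▒██░░▒▒  ░░▓▓▒▒██▒┃                     
         ┃▒▒██░░▒▒  ░░▓▓▒▒██▒┃                     
         ┃▒▒██  ░░████▒▒██▒▒▓┃                     
         ┃▒▒██  ░░████▒▒██▒▒▓┃                     
         ┃▓▓▓▓████████░░██▓▓ ┃                     
         ┗━━━━━━━━━━━━━━━━━━━┛                     
                                                   
                                                   
                                                   


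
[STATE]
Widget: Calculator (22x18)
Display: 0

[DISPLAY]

                     0
┌───┬───┬───┬───┐     
│ 7 │ 8 │ 9 │ ÷ │     
├───┼───┼───┼───┤     
│ 4 │ 5 │ 6 │ × │     
├───┼───┼───┼───┤     
│ 1 │ 2 │ 3 │ - │     
├───┼───┼───┼───┤     
│ 0 │ . │ = │ + │     
├───┼───┼───┼───┤     
│ C │ MC│ MR│ M+│     
└───┴───┴───┴───┘     
                      
                      
                      
                      
                      
                      


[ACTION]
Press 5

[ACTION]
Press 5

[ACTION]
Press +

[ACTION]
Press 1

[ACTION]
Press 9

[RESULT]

                    19
┌───┬───┬───┬───┐     
│ 7 │ 8 │ 9 │ ÷ │     
├───┼───┼───┼───┤     
│ 4 │ 5 │ 6 │ × │     
├───┼───┼───┼───┤     
│ 1 │ 2 │ 3 │ - │     
├───┼───┼───┼───┤     
│ 0 │ . │ = │ + │     
├───┼───┼───┼───┤     
│ C │ MC│ MR│ M+│     
└───┴───┴───┴───┘     
                      
                      
                      
                      
                      
                      


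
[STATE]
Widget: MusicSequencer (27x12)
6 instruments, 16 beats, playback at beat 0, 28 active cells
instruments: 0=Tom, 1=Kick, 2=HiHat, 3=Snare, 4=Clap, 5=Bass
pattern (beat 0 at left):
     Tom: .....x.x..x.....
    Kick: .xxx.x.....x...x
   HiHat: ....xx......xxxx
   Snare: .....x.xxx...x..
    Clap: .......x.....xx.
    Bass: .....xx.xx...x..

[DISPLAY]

      ▼123456789012345     
   Tom·····█·█··█·····     
  Kick·███·█·····█···█     
 HiHat····██······████     
 Snare·····█·███···█··     
  Clap·······█·····██·     
  Bass·····██·██···█··     
                           
                           
                           
                           
                           


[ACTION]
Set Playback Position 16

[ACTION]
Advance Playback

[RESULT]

      0▼23456789012345     
   Tom·····█·█··█·····     
  Kick·███·█·····█···█     
 HiHat····██······████     
 Snare·····█·███···█··     
  Clap·······█·····██·     
  Bass·····██·██···█··     
                           
                           
                           
                           
                           


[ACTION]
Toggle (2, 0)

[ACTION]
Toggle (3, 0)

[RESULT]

      0▼23456789012345     
   Tom·····█·█··█·····     
  Kick·███·█·····█···█     
 HiHat█···██······████     
 Snare█····█·███···█··     
  Clap·······█·····██·     
  Bass·····██·██···█··     
                           
                           
                           
                           
                           


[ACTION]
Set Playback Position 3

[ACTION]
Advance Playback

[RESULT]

      0123▼56789012345     
   Tom·····█·█··█·····     
  Kick·███·█·····█···█     
 HiHat█···██······████     
 Snare█····█·███···█··     
  Clap·······█·····██·     
  Bass·····██·██···█··     
                           
                           
                           
                           
                           


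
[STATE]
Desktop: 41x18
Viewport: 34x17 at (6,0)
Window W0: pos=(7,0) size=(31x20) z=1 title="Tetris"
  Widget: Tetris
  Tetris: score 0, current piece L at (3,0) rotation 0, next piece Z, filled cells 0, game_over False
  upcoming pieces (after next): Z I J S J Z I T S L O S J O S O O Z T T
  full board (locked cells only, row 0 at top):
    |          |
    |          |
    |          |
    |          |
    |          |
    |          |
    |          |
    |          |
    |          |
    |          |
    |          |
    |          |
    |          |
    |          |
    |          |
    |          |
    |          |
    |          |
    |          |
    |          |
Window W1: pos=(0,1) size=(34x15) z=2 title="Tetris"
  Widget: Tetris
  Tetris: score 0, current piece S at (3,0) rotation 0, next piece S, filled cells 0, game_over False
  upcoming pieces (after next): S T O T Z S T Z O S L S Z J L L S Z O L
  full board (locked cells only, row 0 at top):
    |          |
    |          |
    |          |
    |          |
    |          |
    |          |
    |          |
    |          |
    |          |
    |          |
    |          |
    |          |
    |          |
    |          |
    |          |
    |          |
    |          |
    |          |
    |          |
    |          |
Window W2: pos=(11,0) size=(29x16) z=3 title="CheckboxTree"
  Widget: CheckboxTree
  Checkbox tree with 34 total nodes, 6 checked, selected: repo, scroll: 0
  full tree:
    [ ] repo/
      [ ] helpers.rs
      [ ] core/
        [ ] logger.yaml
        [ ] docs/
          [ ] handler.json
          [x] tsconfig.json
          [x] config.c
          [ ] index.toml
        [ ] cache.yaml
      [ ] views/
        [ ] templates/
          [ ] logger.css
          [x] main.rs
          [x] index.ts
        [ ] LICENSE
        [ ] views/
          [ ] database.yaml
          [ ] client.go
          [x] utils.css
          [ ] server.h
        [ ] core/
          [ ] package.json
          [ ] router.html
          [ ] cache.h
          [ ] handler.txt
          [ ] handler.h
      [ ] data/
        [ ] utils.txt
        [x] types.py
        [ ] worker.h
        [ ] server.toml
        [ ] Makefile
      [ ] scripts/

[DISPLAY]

 ┏━━━┏━━━━━━━━━━━━━━━━━━━━━━━━━━━┓
━━━━━┃ CheckboxTree              ┃
is   ┠───────────────────────────┨
─────┃>[-] repo/                 ┃
     ┃   [ ] helpers.rs          ┃
     ┃   [-] core/               ┃
     ┃     [ ] logger.yaml       ┃
     ┃     [-] docs/             ┃
     ┃       [ ] handler.json    ┃
     ┃       [x] tsconfig.json   ┃
     ┃       [x] config.c        ┃
     ┃       [ ] index.toml      ┃
     ┃     [ ] cache.yaml        ┃
     ┃   [-] views/              ┃
     ┃     [-] templates/        ┃
━━━━━┗━━━━━━━━━━━━━━━━━━━━━━━━━━━┛
 ┃          │                  ┃  


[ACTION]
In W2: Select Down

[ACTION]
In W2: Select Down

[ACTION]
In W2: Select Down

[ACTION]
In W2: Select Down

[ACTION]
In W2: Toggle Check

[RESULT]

 ┏━━━┏━━━━━━━━━━━━━━━━━━━━━━━━━━━┓
━━━━━┃ CheckboxTree              ┃
is   ┠───────────────────────────┨
─────┃ [-] repo/                 ┃
     ┃   [ ] helpers.rs          ┃
     ┃   [-] core/               ┃
     ┃     [ ] logger.yaml       ┃
     ┃>    [x] docs/             ┃
     ┃       [x] handler.json    ┃
     ┃       [x] tsconfig.json   ┃
     ┃       [x] config.c        ┃
     ┃       [x] index.toml      ┃
     ┃     [ ] cache.yaml        ┃
     ┃   [-] views/              ┃
     ┃     [-] templates/        ┃
━━━━━┗━━━━━━━━━━━━━━━━━━━━━━━━━━━┛
 ┃          │                  ┃  


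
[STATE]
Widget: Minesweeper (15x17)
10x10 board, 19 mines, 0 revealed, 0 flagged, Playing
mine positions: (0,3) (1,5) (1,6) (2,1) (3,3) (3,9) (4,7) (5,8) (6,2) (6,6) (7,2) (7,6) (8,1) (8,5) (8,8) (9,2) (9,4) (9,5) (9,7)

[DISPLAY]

■■■■■■■■■■     
■■■■■■■■■■     
■■■■■■■■■■     
■■■■■■■■■■     
■■■■■■■■■■     
■■■■■■■■■■     
■■■■■■■■■■     
■■■■■■■■■■     
■■■■■■■■■■     
■■■■■■■■■■     
               
               
               
               
               
               
               


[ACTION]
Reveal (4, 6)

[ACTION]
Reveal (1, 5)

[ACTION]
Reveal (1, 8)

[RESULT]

■■■✹■■■■■■     
■■■■■✹✹■■■     
■✹■■■■■■■■     
■■■✹■■■■■✹     
■■■■■■1✹■■     
■■■■■■■■✹■     
■■✹■■■✹■■■     
■■✹■■■✹■■■     
■✹■■■✹■■✹■     
■■✹■✹✹■✹■■     
               
               
               
               
               
               
               


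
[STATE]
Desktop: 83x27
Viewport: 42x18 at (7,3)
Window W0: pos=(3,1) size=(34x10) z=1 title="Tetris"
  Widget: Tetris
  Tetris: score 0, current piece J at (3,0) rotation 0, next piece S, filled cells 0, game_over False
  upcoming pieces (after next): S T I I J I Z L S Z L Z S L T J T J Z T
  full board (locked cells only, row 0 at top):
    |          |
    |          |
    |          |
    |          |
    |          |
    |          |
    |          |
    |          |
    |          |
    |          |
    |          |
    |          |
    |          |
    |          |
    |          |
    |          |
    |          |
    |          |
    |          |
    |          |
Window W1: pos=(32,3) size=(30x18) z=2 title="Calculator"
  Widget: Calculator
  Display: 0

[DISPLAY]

─────────────────────────┏━━━━━━━━━━━━━━━━
       │Next:            ┃ Calculator     
       │ ░░              ┠────────────────
       │░░               ┃                
       │                 ┃┌───┬───┬───┬───
       │                 ┃│ 7 │ 8 │ 9 │ ÷ 
       │                 ┃├───┼───┼───┼───
━━━━━━━━━━━━━━━━━━━━━━━━━┃│ 4 │ 5 │ 6 │ × 
                         ┃├───┼───┼───┼───
                         ┃│ 1 │ 2 │ 3 │ - 
                         ┃├───┼───┼───┼───
                         ┃│ 0 │ . │ = │ + 
                         ┃├───┼───┼───┼───
                         ┃│ C │ MC│ MR│ M+
                         ┃└───┴───┴───┴───
                         ┃                
                         ┃                
                         ┗━━━━━━━━━━━━━━━━


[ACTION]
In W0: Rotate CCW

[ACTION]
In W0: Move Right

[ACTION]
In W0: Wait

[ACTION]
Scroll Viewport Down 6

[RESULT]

       │                 ┃├───┼───┼───┼───
━━━━━━━━━━━━━━━━━━━━━━━━━┃│ 4 │ 5 │ 6 │ × 
                         ┃├───┼───┼───┼───
                         ┃│ 1 │ 2 │ 3 │ - 
                         ┃├───┼───┼───┼───
                         ┃│ 0 │ . │ = │ + 
                         ┃├───┼───┼───┼───
                         ┃│ C │ MC│ MR│ M+
                         ┃└───┴───┴───┴───
                         ┃                
                         ┃                
                         ┗━━━━━━━━━━━━━━━━
                                          
                                          
                                          
                                          
                                          
                                          
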